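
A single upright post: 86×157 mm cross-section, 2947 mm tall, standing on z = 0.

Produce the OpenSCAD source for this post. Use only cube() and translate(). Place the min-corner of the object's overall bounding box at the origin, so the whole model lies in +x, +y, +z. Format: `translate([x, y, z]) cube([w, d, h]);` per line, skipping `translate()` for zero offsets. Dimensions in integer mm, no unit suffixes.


cube([86, 157, 2947]);


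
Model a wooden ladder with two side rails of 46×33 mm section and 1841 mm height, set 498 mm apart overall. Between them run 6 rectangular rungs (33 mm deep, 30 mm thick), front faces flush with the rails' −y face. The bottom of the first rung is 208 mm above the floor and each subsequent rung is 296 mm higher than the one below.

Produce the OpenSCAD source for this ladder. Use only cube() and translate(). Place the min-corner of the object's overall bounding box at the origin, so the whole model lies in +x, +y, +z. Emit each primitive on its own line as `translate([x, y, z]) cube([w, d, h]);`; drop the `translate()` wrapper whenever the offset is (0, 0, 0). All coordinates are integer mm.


// rung span = 498 - 2*46 = 406
// rung[k] z = 208 + k*296
cube([46, 33, 1841]);
translate([452, 0, 0]) cube([46, 33, 1841]);
translate([46, 0, 208]) cube([406, 33, 30]);
translate([46, 0, 504]) cube([406, 33, 30]);
translate([46, 0, 800]) cube([406, 33, 30]);
translate([46, 0, 1096]) cube([406, 33, 30]);
translate([46, 0, 1392]) cube([406, 33, 30]);
translate([46, 0, 1688]) cube([406, 33, 30]);


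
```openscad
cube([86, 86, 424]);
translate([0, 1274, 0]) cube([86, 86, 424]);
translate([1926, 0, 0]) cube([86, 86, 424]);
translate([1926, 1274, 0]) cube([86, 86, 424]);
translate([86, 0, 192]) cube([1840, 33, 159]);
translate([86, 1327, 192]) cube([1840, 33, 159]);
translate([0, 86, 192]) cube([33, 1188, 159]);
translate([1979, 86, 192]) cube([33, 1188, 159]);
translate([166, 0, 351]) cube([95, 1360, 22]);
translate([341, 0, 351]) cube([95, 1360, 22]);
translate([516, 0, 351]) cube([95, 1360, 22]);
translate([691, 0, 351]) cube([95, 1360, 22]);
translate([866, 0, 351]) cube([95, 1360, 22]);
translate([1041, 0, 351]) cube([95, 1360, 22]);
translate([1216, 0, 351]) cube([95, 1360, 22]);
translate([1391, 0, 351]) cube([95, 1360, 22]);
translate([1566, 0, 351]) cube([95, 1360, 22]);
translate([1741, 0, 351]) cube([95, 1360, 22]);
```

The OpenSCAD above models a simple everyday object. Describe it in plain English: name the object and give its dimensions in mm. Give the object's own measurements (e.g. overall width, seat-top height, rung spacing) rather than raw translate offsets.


A bed frame 2012 mm long (x) by 1360 mm wide (y). Four 86×86 mm corner posts, 424 mm tall, at the corners of the footprint. Four rails of 33 mm thickness and 159 mm height run between adjacent posts with their undersides at z = 192 mm, their outer faces flush with the outside of the frame (the two x-running rails run between the posts' inner faces; the two y-running rails run between the posts' inner faces). 10 slats, each 95 mm wide (x) and 22 mm thick, lie across the top of the two x-running rails, running the full 1360 mm width of the frame in y; along x they sit between the end posts with a 80 mm gap after the −x posts and between neighbouring slats, leaving 90 mm before the +x posts.


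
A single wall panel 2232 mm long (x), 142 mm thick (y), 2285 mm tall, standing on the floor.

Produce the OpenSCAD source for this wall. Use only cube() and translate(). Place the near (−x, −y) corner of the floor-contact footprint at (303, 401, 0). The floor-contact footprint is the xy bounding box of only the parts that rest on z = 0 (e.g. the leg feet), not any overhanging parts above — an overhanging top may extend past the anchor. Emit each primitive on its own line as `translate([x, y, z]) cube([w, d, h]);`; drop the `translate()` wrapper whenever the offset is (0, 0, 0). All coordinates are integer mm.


translate([303, 401, 0]) cube([2232, 142, 2285]);


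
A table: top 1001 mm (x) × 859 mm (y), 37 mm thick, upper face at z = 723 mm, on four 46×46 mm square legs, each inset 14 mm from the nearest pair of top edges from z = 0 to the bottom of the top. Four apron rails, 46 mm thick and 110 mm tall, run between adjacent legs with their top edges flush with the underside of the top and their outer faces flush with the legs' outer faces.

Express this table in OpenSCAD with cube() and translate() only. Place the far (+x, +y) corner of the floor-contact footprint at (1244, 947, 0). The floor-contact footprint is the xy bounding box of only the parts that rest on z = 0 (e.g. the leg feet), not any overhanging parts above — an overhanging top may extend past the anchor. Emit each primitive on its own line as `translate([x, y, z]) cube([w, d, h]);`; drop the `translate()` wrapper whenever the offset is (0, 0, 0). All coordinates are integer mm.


translate([257, 102, 686]) cube([1001, 859, 37]);
translate([271, 116, 0]) cube([46, 46, 686]);
translate([1198, 116, 0]) cube([46, 46, 686]);
translate([271, 901, 0]) cube([46, 46, 686]);
translate([1198, 901, 0]) cube([46, 46, 686]);
translate([317, 116, 576]) cube([881, 46, 110]);
translate([317, 901, 576]) cube([881, 46, 110]);
translate([271, 162, 576]) cube([46, 739, 110]);
translate([1198, 162, 576]) cube([46, 739, 110]);


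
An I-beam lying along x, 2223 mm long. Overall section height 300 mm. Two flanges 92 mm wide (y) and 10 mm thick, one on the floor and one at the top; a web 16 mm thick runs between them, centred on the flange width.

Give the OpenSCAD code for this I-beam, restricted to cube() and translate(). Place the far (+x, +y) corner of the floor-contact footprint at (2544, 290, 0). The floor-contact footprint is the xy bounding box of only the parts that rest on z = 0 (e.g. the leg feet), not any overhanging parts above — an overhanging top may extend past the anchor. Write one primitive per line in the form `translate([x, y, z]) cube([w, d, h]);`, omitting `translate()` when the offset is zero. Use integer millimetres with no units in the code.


translate([321, 198, 0]) cube([2223, 92, 10]);
translate([321, 236, 10]) cube([2223, 16, 280]);
translate([321, 198, 290]) cube([2223, 92, 10]);


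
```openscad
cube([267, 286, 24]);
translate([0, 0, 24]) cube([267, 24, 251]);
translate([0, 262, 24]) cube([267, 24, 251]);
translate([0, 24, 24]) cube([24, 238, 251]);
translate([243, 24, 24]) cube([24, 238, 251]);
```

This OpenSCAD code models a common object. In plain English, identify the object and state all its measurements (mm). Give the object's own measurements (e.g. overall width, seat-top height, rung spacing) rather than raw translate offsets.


An open-topped rectangular box: outside dimensions 267×286×275 mm, with a uniform wall and base thickness of 24 mm. The base is a full 267×286 slab on the floor; four walls sit on top of the base. The front and back walls (the −y and +y sides) span the full width; the two side walls fit between them.


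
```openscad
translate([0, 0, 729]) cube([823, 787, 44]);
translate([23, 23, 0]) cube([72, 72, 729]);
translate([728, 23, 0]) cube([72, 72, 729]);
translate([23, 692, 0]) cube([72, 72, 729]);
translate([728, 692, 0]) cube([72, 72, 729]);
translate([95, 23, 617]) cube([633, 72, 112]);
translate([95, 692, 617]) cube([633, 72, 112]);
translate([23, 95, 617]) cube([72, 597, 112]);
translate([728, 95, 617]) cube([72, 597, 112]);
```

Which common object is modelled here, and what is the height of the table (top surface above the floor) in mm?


A table. The table height is 773 mm.

A 823×787×44 slab sits at z = 729 on four 72 mm square posts — a table. The top surface is at 729 + 44 = 773 mm.


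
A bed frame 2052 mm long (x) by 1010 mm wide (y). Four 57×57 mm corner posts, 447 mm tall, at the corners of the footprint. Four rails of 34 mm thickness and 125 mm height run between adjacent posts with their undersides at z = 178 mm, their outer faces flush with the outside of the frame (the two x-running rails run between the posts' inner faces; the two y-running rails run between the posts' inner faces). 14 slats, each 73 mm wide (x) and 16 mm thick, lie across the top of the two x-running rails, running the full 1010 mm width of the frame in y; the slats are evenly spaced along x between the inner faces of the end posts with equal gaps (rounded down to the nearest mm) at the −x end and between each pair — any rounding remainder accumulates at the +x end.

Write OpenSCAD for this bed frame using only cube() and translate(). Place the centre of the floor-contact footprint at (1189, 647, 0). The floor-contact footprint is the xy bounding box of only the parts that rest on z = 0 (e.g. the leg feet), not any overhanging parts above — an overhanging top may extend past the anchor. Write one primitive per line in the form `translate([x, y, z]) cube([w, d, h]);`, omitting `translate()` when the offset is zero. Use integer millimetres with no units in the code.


translate([163, 142, 0]) cube([57, 57, 447]);
translate([163, 1095, 0]) cube([57, 57, 447]);
translate([2158, 142, 0]) cube([57, 57, 447]);
translate([2158, 1095, 0]) cube([57, 57, 447]);
translate([220, 142, 178]) cube([1938, 34, 125]);
translate([220, 1118, 178]) cube([1938, 34, 125]);
translate([163, 199, 178]) cube([34, 896, 125]);
translate([2181, 199, 178]) cube([34, 896, 125]);
translate([281, 142, 303]) cube([73, 1010, 16]);
translate([415, 142, 303]) cube([73, 1010, 16]);
translate([549, 142, 303]) cube([73, 1010, 16]);
translate([683, 142, 303]) cube([73, 1010, 16]);
translate([817, 142, 303]) cube([73, 1010, 16]);
translate([951, 142, 303]) cube([73, 1010, 16]);
translate([1085, 142, 303]) cube([73, 1010, 16]);
translate([1219, 142, 303]) cube([73, 1010, 16]);
translate([1353, 142, 303]) cube([73, 1010, 16]);
translate([1487, 142, 303]) cube([73, 1010, 16]);
translate([1621, 142, 303]) cube([73, 1010, 16]);
translate([1755, 142, 303]) cube([73, 1010, 16]);
translate([1889, 142, 303]) cube([73, 1010, 16]);
translate([2023, 142, 303]) cube([73, 1010, 16]);


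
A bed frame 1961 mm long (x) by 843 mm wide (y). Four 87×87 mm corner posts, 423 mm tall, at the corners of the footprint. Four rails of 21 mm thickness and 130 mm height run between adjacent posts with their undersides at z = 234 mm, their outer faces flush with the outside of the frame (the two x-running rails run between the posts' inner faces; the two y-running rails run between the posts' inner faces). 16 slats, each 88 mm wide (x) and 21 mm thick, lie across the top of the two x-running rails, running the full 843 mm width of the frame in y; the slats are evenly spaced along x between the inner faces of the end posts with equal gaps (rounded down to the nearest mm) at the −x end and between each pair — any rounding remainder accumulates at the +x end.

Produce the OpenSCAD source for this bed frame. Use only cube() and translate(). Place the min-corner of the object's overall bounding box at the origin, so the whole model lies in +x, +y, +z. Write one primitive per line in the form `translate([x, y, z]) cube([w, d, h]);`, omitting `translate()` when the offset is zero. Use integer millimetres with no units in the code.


cube([87, 87, 423]);
translate([0, 756, 0]) cube([87, 87, 423]);
translate([1874, 0, 0]) cube([87, 87, 423]);
translate([1874, 756, 0]) cube([87, 87, 423]);
translate([87, 0, 234]) cube([1787, 21, 130]);
translate([87, 822, 234]) cube([1787, 21, 130]);
translate([0, 87, 234]) cube([21, 669, 130]);
translate([1940, 87, 234]) cube([21, 669, 130]);
translate([109, 0, 364]) cube([88, 843, 21]);
translate([219, 0, 364]) cube([88, 843, 21]);
translate([329, 0, 364]) cube([88, 843, 21]);
translate([439, 0, 364]) cube([88, 843, 21]);
translate([549, 0, 364]) cube([88, 843, 21]);
translate([659, 0, 364]) cube([88, 843, 21]);
translate([769, 0, 364]) cube([88, 843, 21]);
translate([879, 0, 364]) cube([88, 843, 21]);
translate([989, 0, 364]) cube([88, 843, 21]);
translate([1099, 0, 364]) cube([88, 843, 21]);
translate([1209, 0, 364]) cube([88, 843, 21]);
translate([1319, 0, 364]) cube([88, 843, 21]);
translate([1429, 0, 364]) cube([88, 843, 21]);
translate([1539, 0, 364]) cube([88, 843, 21]);
translate([1649, 0, 364]) cube([88, 843, 21]);
translate([1759, 0, 364]) cube([88, 843, 21]);


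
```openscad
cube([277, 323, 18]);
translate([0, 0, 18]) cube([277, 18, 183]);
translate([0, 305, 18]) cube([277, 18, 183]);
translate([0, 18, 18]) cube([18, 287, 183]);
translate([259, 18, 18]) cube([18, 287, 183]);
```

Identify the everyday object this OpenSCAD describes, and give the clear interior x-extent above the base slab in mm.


An open box. The internal width is 241 mm.

A 277×323 base slab with four walls standing on it — an open box. The base is 277 mm wide and the walls are 18 mm thick, so the internal width is 277 − 2 × 18 = 241 mm.


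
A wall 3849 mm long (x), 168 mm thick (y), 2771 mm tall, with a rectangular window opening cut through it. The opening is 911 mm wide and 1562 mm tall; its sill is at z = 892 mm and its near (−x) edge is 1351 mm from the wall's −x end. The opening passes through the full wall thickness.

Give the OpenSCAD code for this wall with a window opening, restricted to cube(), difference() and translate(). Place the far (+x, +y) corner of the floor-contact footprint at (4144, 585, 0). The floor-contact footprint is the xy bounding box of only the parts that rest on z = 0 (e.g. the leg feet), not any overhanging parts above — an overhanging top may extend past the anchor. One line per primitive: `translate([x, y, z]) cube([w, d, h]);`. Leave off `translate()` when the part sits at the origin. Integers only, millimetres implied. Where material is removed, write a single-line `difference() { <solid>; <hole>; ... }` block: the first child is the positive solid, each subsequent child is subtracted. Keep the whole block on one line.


difference() { translate([295, 417, 0]) cube([3849, 168, 2771]); translate([1646, 417, 892]) cube([911, 168, 1562]); }


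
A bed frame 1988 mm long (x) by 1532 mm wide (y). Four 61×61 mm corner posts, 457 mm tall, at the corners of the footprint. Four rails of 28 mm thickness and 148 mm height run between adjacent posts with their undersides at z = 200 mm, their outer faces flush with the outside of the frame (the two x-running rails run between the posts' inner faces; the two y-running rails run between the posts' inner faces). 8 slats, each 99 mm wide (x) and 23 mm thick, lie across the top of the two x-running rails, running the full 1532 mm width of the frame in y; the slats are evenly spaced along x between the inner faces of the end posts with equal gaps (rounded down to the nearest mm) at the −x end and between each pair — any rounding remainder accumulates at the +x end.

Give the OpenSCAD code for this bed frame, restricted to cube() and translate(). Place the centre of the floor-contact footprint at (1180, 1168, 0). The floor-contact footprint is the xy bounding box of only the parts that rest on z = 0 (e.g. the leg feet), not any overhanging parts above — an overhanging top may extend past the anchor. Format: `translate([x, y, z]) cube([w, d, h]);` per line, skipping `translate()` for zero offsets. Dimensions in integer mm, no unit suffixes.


// slat z = rail_z + rail_h = 200 + 148 = 348
// slat gap = ⌊(1866 − 8·99) / 9⌋ = 119
translate([186, 402, 0]) cube([61, 61, 457]);
translate([186, 1873, 0]) cube([61, 61, 457]);
translate([2113, 402, 0]) cube([61, 61, 457]);
translate([2113, 1873, 0]) cube([61, 61, 457]);
translate([247, 402, 200]) cube([1866, 28, 148]);
translate([247, 1906, 200]) cube([1866, 28, 148]);
translate([186, 463, 200]) cube([28, 1410, 148]);
translate([2146, 463, 200]) cube([28, 1410, 148]);
translate([366, 402, 348]) cube([99, 1532, 23]);
translate([584, 402, 348]) cube([99, 1532, 23]);
translate([802, 402, 348]) cube([99, 1532, 23]);
translate([1020, 402, 348]) cube([99, 1532, 23]);
translate([1238, 402, 348]) cube([99, 1532, 23]);
translate([1456, 402, 348]) cube([99, 1532, 23]);
translate([1674, 402, 348]) cube([99, 1532, 23]);
translate([1892, 402, 348]) cube([99, 1532, 23]);


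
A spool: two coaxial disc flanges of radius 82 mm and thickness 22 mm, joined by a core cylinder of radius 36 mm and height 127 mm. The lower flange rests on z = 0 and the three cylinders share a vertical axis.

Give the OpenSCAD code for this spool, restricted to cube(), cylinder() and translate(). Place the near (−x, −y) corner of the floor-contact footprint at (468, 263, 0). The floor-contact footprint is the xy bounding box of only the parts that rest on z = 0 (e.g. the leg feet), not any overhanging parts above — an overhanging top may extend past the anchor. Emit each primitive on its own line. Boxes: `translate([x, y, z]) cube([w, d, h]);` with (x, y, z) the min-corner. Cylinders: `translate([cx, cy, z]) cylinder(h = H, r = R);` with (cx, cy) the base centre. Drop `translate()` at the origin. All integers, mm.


translate([550, 345, 0]) cylinder(h = 22, r = 82);
translate([550, 345, 22]) cylinder(h = 127, r = 36);
translate([550, 345, 149]) cylinder(h = 22, r = 82);


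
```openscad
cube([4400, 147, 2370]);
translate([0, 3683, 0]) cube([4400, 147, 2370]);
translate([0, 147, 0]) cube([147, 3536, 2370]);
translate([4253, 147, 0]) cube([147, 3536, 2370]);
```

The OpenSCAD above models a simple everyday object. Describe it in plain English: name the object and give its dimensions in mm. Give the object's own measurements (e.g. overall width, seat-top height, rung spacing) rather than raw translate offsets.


The wall frame of a small rectangular building: four walls, each 2370 mm tall and 147 mm thick, enclosing a footprint 4400 mm (x) by 3830 mm (y) outside-to-outside, with no floor or roof. The front and back walls (the −y and +y sides) span the full width; the two side walls fit between them.


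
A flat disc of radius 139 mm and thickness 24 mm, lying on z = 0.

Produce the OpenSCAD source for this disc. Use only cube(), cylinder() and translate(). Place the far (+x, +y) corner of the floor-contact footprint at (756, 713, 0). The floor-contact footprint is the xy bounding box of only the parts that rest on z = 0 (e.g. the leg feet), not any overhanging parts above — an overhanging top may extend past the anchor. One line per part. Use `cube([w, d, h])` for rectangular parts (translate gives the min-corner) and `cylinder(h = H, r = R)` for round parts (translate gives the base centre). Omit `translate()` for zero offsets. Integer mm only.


translate([617, 574, 0]) cylinder(h = 24, r = 139);


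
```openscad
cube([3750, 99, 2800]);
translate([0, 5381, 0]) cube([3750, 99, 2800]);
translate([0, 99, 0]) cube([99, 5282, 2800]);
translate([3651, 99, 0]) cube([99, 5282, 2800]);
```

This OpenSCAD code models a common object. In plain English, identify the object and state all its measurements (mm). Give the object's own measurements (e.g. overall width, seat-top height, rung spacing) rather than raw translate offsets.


The wall frame of a small rectangular building: four walls, each 2800 mm tall and 99 mm thick, enclosing a footprint 3750 mm (x) by 5480 mm (y) outside-to-outside, with no floor or roof. The front and back walls (the −y and +y sides) span the full width; the two side walls fit between them.


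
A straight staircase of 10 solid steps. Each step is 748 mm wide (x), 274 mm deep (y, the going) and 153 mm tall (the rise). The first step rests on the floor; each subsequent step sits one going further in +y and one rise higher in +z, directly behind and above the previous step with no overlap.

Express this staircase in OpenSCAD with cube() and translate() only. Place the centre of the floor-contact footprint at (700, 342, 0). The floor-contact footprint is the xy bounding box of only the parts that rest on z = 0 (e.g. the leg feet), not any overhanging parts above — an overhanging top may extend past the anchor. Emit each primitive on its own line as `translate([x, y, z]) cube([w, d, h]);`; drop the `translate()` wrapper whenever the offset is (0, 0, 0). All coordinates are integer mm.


translate([326, 205, 0]) cube([748, 274, 153]);
translate([326, 479, 153]) cube([748, 274, 153]);
translate([326, 753, 306]) cube([748, 274, 153]);
translate([326, 1027, 459]) cube([748, 274, 153]);
translate([326, 1301, 612]) cube([748, 274, 153]);
translate([326, 1575, 765]) cube([748, 274, 153]);
translate([326, 1849, 918]) cube([748, 274, 153]);
translate([326, 2123, 1071]) cube([748, 274, 153]);
translate([326, 2397, 1224]) cube([748, 274, 153]);
translate([326, 2671, 1377]) cube([748, 274, 153]);


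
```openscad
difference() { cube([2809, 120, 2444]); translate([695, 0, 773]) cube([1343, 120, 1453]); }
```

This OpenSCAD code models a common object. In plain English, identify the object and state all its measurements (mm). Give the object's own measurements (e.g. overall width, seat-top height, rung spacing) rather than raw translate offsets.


A wall 2809 mm long (x), 120 mm thick (y), 2444 mm tall, with a rectangular window opening cut through it. The opening is 1343 mm wide and 1453 mm tall; its sill is at z = 773 mm and its near (−x) edge is 695 mm from the wall's −x end. The opening passes through the full wall thickness.


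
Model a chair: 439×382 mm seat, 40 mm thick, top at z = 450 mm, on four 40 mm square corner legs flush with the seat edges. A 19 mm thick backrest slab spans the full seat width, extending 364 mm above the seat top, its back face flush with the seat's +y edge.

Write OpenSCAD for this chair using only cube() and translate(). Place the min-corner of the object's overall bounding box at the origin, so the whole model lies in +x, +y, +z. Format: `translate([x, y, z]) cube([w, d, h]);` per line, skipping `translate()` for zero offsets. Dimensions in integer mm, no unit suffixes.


translate([0, 0, 410]) cube([439, 382, 40]);
cube([40, 40, 410]);
translate([399, 0, 0]) cube([40, 40, 410]);
translate([0, 342, 0]) cube([40, 40, 410]);
translate([399, 342, 0]) cube([40, 40, 410]);
translate([0, 363, 450]) cube([439, 19, 364]);


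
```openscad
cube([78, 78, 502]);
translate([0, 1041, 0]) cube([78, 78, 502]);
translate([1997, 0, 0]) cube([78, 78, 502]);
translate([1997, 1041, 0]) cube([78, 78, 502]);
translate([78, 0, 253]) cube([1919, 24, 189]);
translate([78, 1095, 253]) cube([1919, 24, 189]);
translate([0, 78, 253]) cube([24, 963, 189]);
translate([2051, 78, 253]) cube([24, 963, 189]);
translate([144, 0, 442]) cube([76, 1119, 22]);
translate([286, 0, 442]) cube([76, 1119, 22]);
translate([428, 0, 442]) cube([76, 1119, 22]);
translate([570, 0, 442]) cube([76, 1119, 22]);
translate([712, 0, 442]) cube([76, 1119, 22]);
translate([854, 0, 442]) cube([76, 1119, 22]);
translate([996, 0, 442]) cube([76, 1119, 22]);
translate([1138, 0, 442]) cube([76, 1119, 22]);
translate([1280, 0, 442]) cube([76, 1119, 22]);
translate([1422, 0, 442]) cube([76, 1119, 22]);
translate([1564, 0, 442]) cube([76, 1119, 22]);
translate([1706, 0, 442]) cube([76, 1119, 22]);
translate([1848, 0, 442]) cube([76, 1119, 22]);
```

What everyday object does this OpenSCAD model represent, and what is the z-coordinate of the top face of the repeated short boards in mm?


A bed frame. The slat-top height is 464 mm.

Four posts, four rails, and a row of slats — a bed frame. Slats sit on the rails at z = 253 + 189 = 442; with slat thickness 22, the top is 464 mm.


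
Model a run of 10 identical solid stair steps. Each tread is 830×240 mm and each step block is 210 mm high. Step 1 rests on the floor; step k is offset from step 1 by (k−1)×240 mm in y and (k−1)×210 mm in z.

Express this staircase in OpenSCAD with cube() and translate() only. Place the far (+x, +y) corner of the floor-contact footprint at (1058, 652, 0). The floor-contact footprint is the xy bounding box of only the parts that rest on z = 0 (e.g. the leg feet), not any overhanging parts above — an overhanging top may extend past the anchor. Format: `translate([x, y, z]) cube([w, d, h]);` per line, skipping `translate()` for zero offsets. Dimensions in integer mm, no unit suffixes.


translate([228, 412, 0]) cube([830, 240, 210]);
translate([228, 652, 210]) cube([830, 240, 210]);
translate([228, 892, 420]) cube([830, 240, 210]);
translate([228, 1132, 630]) cube([830, 240, 210]);
translate([228, 1372, 840]) cube([830, 240, 210]);
translate([228, 1612, 1050]) cube([830, 240, 210]);
translate([228, 1852, 1260]) cube([830, 240, 210]);
translate([228, 2092, 1470]) cube([830, 240, 210]);
translate([228, 2332, 1680]) cube([830, 240, 210]);
translate([228, 2572, 1890]) cube([830, 240, 210]);


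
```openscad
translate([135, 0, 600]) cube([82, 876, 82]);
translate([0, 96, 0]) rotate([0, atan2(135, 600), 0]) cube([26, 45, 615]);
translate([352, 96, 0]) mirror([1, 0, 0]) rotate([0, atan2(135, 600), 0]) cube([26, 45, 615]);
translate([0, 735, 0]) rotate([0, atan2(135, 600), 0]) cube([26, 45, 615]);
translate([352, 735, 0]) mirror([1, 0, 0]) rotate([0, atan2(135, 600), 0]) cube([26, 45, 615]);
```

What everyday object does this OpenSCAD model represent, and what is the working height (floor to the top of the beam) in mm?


A sawhorse. The overall height is 682 mm.

A beam across two mirrored pairs of raked legs — a sawhorse. The beam's underside is at z = 600 (matching the legs' vertical rise in atan2(135, 600)) and the beam is 82 mm tall, so its top is at 600 + 82 = 682 mm. The raked legs top out at the beam's underside, so that is the highest point.


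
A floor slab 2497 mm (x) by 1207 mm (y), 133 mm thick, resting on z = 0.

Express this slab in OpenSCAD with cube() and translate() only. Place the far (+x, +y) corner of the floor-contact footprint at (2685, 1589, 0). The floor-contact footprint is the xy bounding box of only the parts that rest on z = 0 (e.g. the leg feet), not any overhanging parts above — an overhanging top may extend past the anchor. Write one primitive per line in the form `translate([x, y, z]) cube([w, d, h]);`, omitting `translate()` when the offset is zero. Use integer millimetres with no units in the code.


translate([188, 382, 0]) cube([2497, 1207, 133]);


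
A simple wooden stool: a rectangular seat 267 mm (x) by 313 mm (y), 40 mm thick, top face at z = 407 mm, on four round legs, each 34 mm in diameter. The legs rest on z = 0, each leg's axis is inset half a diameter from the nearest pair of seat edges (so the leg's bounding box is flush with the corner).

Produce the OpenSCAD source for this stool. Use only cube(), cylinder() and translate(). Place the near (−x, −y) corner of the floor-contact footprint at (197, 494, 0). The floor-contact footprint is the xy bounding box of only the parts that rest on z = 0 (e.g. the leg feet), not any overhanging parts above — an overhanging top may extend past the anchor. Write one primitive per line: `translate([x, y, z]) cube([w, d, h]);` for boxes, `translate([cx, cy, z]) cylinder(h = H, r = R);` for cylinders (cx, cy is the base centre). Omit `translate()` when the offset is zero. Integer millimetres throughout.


translate([197, 494, 367]) cube([267, 313, 40]);
translate([214, 511, 0]) cylinder(h = 367, r = 17);
translate([447, 511, 0]) cylinder(h = 367, r = 17);
translate([214, 790, 0]) cylinder(h = 367, r = 17);
translate([447, 790, 0]) cylinder(h = 367, r = 17);


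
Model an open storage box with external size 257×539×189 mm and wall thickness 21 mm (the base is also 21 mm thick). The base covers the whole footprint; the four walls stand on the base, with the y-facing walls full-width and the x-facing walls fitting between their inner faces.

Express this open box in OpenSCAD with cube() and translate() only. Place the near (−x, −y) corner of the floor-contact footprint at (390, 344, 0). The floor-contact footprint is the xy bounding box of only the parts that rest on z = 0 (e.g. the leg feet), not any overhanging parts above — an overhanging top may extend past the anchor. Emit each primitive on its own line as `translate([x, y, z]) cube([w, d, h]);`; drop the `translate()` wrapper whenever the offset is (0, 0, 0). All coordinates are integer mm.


translate([390, 344, 0]) cube([257, 539, 21]);
translate([390, 344, 21]) cube([257, 21, 168]);
translate([390, 862, 21]) cube([257, 21, 168]);
translate([390, 365, 21]) cube([21, 497, 168]);
translate([626, 365, 21]) cube([21, 497, 168]);


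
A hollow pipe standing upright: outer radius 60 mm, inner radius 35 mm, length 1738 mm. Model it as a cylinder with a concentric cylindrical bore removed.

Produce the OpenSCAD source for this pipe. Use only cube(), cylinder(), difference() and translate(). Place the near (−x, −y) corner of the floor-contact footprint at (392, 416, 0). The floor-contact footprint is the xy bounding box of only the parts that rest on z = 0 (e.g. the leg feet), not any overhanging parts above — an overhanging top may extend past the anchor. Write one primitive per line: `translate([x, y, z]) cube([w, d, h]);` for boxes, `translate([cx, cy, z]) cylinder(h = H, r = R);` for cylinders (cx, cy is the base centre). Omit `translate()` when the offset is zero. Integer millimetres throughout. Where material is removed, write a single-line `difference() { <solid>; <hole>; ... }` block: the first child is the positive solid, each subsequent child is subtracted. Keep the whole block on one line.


difference() { translate([452, 476, 0]) cylinder(h = 1738, r = 60); translate([452, 476, 0]) cylinder(h = 1738, r = 35); }


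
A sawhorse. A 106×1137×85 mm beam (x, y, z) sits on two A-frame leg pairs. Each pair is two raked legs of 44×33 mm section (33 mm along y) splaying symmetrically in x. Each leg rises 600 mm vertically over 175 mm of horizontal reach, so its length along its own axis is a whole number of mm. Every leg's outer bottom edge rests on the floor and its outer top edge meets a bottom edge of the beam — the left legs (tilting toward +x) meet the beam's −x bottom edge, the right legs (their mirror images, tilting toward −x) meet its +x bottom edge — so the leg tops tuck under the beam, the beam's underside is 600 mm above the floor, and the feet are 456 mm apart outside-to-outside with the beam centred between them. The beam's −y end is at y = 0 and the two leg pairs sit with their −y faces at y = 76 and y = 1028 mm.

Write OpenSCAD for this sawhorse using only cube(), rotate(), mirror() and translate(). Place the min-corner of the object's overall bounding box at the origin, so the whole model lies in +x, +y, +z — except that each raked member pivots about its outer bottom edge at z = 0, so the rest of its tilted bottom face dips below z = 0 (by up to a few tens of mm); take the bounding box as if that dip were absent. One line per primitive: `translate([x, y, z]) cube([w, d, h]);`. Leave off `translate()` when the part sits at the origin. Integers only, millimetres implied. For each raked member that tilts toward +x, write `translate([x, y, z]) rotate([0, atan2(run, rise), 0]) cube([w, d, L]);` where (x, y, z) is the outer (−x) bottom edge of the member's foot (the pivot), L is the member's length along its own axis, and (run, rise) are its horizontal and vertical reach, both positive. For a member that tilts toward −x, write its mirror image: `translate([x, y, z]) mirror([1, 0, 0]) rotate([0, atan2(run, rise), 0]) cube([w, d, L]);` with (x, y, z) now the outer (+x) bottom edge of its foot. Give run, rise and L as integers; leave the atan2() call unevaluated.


translate([175, 0, 600]) cube([106, 1137, 85]);
translate([0, 76, 0]) rotate([0, atan2(175, 600), 0]) cube([44, 33, 625]);
translate([456, 76, 0]) mirror([1, 0, 0]) rotate([0, atan2(175, 600), 0]) cube([44, 33, 625]);
translate([0, 1028, 0]) rotate([0, atan2(175, 600), 0]) cube([44, 33, 625]);
translate([456, 1028, 0]) mirror([1, 0, 0]) rotate([0, atan2(175, 600), 0]) cube([44, 33, 625]);


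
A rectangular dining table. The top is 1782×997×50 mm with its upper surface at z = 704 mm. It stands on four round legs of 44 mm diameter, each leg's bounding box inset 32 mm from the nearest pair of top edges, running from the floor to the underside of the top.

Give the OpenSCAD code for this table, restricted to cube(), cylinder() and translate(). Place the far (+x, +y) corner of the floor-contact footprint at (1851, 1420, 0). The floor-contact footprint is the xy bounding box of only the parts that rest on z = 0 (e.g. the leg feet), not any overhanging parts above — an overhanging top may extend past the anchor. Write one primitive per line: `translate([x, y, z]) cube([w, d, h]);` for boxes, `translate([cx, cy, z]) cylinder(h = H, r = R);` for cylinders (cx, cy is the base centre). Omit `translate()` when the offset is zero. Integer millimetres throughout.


translate([101, 455, 654]) cube([1782, 997, 50]);
translate([155, 509, 0]) cylinder(h = 654, r = 22);
translate([1829, 509, 0]) cylinder(h = 654, r = 22);
translate([155, 1398, 0]) cylinder(h = 654, r = 22);
translate([1829, 1398, 0]) cylinder(h = 654, r = 22);


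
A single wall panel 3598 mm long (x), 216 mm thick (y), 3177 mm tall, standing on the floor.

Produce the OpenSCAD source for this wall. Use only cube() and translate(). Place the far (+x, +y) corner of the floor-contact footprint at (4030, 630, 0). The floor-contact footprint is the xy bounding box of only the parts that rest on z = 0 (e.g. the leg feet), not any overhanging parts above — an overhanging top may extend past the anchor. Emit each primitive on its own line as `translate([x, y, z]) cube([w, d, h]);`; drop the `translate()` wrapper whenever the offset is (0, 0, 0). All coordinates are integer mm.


translate([432, 414, 0]) cube([3598, 216, 3177]);


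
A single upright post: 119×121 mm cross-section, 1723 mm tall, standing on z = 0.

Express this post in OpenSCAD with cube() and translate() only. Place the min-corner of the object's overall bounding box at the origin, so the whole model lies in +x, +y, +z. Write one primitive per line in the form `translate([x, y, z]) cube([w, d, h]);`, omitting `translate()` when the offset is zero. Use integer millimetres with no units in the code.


cube([119, 121, 1723]);


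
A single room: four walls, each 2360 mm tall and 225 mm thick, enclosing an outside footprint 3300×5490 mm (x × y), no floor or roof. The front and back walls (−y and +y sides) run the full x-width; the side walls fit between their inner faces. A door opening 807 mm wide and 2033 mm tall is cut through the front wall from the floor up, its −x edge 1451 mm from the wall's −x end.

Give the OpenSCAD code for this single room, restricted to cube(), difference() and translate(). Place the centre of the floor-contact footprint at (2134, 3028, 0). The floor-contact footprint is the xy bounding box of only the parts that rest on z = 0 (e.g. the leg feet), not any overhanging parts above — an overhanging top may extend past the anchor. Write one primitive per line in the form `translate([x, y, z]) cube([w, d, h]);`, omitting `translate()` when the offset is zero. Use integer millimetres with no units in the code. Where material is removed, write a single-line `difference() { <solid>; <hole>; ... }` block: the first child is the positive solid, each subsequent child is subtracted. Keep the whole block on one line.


difference() { translate([484, 283, 0]) cube([3300, 225, 2360]); translate([1935, 283, 0]) cube([807, 225, 2033]); }
translate([484, 5548, 0]) cube([3300, 225, 2360]);
translate([484, 508, 0]) cube([225, 5040, 2360]);
translate([3559, 508, 0]) cube([225, 5040, 2360]);


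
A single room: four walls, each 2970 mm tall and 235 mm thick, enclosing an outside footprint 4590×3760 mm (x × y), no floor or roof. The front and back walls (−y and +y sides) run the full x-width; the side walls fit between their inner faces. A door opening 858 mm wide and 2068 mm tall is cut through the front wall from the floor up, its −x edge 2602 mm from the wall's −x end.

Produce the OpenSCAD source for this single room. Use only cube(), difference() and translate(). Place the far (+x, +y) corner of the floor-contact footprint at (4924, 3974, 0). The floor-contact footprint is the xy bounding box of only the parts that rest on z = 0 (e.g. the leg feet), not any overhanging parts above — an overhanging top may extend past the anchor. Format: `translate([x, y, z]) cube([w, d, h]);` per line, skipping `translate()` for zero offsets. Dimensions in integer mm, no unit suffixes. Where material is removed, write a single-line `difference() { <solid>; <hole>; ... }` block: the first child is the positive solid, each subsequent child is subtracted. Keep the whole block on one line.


difference() { translate([334, 214, 0]) cube([4590, 235, 2970]); translate([2936, 214, 0]) cube([858, 235, 2068]); }
translate([334, 3739, 0]) cube([4590, 235, 2970]);
translate([334, 449, 0]) cube([235, 3290, 2970]);
translate([4689, 449, 0]) cube([235, 3290, 2970]);


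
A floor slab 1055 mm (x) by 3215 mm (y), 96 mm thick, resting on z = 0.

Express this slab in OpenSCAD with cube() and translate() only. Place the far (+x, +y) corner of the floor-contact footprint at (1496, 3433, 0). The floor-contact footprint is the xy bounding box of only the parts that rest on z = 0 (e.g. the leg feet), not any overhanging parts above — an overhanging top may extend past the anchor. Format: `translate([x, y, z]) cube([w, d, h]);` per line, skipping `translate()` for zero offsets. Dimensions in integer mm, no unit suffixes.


translate([441, 218, 0]) cube([1055, 3215, 96]);


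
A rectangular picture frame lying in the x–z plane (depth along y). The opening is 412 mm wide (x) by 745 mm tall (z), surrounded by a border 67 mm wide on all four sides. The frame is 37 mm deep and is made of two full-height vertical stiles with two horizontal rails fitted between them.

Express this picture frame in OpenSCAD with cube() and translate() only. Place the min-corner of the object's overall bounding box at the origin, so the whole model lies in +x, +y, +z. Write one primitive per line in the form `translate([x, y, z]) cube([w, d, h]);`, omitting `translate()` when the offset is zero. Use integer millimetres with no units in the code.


cube([67, 37, 879]);
translate([479, 0, 0]) cube([67, 37, 879]);
translate([67, 0, 0]) cube([412, 37, 67]);
translate([67, 0, 812]) cube([412, 37, 67]);


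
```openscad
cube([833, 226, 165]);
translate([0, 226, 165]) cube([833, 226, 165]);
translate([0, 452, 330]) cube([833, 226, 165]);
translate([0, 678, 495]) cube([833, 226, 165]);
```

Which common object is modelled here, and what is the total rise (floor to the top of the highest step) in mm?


A staircase. The total rise is 660 mm.

4 identical blocks, each offset up and back from the previous — a staircase. Each step is 165 mm tall and there are 4 of them, so the total rise is 4 × 165 = 660 mm.


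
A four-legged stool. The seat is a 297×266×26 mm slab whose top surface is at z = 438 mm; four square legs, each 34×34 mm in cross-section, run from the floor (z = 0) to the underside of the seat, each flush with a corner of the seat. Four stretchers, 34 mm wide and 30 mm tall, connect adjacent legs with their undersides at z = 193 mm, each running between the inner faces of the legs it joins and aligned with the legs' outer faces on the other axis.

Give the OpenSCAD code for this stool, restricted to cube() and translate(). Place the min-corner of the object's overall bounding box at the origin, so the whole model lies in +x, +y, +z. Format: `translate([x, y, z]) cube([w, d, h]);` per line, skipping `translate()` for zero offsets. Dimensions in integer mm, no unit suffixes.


// leg_h = 438 - 26 = 412
// stretcher span = 297 - 2*34 = 229
translate([0, 0, 412]) cube([297, 266, 26]);
cube([34, 34, 412]);
translate([263, 0, 0]) cube([34, 34, 412]);
translate([0, 232, 0]) cube([34, 34, 412]);
translate([263, 232, 0]) cube([34, 34, 412]);
translate([34, 0, 193]) cube([229, 34, 30]);
translate([34, 232, 193]) cube([229, 34, 30]);
translate([0, 34, 193]) cube([34, 198, 30]);
translate([263, 34, 193]) cube([34, 198, 30]);


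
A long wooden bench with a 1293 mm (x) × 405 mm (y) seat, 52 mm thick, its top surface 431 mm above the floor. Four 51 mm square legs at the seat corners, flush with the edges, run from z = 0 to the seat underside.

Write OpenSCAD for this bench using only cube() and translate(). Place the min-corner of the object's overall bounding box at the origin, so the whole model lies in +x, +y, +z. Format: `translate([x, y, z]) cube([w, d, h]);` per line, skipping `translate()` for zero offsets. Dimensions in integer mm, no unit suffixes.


translate([0, 0, 379]) cube([1293, 405, 52]);
cube([51, 51, 379]);
translate([0, 354, 0]) cube([51, 51, 379]);
translate([1242, 0, 0]) cube([51, 51, 379]);
translate([1242, 354, 0]) cube([51, 51, 379]);
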